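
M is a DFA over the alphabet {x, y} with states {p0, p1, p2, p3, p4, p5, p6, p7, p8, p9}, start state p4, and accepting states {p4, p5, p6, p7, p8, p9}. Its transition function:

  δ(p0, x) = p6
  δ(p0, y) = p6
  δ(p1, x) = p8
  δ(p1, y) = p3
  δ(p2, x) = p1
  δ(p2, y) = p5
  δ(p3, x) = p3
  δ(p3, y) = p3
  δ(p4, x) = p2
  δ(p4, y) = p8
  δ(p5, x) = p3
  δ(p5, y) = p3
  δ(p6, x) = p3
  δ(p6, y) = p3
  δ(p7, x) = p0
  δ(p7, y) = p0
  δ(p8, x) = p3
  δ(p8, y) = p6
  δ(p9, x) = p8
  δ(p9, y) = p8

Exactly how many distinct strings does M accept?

The useful subgraph on states {p1, p2, p4, p5, p6, p8} is acyclic, so L(M) is finite; the longest accepting path visits 5 useful states, giving maximum string length 4.
Counting accepting paths from p4 by length: 1 of length 0, 1 of length 1, 2 of length 2, 1 of length 3, 1 of length 4. Total 6.

6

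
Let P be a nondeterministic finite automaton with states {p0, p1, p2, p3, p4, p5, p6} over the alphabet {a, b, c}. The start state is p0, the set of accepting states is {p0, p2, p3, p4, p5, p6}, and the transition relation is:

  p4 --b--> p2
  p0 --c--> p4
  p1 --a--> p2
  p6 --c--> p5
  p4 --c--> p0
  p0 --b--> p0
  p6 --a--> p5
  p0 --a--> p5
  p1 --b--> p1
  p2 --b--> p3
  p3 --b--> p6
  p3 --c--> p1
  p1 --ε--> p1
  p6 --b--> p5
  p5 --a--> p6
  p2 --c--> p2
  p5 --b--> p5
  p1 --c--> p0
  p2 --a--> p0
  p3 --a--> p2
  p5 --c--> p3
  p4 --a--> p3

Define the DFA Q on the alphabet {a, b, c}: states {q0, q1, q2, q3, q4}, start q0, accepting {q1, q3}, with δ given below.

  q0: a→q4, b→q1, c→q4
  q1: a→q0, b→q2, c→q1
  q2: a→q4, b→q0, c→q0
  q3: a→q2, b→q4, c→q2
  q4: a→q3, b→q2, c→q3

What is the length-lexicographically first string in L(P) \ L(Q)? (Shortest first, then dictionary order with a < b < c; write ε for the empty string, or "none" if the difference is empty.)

The empty string ε is accepted by P but not by Q.
Since ε is the unique shortest string, it is the required witness.

ε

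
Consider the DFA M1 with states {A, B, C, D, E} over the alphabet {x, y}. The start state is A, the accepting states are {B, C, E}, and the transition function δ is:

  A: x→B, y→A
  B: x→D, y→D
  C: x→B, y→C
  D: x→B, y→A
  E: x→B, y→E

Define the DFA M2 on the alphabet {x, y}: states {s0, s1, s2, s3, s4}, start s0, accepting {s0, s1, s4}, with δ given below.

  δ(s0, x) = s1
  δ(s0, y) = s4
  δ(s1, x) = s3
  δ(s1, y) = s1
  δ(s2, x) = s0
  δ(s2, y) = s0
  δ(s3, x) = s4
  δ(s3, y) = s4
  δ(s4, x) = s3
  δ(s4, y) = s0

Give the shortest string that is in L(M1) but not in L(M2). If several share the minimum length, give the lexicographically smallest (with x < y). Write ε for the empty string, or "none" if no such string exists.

yx

The string yx is accepted by M1 but not by M2.
No shorter string lies in the difference, and yx is the lexicographically first length-2 string in L(M1) \ L(M2).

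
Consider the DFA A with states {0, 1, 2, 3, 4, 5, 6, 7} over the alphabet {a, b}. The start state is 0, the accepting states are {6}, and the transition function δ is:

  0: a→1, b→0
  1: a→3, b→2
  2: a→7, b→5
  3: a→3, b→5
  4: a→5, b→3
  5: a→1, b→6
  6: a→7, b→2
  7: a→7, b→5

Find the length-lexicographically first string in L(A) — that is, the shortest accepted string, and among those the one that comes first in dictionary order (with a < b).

A breadth-first search from 0 reaches an accepting state first via the path 0 → 1 → 3 → 5 → 6 on input aabb.
No string of length < 4 is accepted (BFS exhausts all shorter strings without reaching an accepting state), and aabb is the lexicographically least accepting string of length 4.

aabb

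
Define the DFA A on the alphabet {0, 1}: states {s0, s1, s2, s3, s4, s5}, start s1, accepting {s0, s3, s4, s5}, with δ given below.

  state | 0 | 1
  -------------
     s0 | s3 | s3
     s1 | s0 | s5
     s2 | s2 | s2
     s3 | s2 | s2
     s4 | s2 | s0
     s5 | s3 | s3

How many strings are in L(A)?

6

The useful subgraph on states {s0, s1, s3, s5} is acyclic, so L(A) is finite; the longest accepting path visits 3 useful states, giving maximum string length 2.
Counting accepting paths from s1 by length: 2 of length 1, 4 of length 2. Total 6.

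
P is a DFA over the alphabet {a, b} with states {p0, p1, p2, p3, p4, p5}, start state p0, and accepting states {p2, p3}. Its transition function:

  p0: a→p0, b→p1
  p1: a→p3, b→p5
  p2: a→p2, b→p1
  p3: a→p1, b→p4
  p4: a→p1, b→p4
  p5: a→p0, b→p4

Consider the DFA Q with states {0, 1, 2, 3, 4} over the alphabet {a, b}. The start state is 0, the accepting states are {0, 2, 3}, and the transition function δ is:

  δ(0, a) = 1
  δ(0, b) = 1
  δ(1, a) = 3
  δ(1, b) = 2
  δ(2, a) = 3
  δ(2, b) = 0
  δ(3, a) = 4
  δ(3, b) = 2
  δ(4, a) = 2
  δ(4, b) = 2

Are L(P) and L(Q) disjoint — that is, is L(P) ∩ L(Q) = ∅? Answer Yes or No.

No

The string ba is accepted by both P and Q.
Hence L(P) ∩ L(Q) ≠ ∅.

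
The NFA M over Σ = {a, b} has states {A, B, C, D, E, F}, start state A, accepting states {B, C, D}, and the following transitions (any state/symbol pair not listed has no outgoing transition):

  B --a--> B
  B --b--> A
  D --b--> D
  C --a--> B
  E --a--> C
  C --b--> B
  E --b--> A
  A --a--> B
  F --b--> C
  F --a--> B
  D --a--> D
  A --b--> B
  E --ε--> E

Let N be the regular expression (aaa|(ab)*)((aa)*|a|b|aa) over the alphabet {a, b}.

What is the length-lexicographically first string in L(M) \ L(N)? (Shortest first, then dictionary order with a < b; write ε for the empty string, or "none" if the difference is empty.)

ba

The string ba is accepted by M but not by N.
No shorter string lies in the difference, and ba is the lexicographically first length-2 string in L(M) \ L(N).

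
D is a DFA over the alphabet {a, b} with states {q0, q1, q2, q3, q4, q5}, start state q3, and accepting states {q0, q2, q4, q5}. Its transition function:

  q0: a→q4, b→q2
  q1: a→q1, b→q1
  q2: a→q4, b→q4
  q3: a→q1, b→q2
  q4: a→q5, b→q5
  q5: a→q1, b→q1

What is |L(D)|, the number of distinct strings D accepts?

7

The useful subgraph on states {q2, q3, q4, q5} is acyclic, so L(D) is finite; the longest accepting path visits 4 useful states, giving maximum string length 3.
Counting accepting paths from q3 by length: 1 of length 1, 2 of length 2, 4 of length 3. Total 7.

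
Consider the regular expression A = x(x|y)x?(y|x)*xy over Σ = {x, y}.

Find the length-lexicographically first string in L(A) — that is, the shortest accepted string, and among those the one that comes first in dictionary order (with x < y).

By inspection of the expression, no string of length less than 4 matches, and xxxy is the lexicographically first match of length 4.

xxxy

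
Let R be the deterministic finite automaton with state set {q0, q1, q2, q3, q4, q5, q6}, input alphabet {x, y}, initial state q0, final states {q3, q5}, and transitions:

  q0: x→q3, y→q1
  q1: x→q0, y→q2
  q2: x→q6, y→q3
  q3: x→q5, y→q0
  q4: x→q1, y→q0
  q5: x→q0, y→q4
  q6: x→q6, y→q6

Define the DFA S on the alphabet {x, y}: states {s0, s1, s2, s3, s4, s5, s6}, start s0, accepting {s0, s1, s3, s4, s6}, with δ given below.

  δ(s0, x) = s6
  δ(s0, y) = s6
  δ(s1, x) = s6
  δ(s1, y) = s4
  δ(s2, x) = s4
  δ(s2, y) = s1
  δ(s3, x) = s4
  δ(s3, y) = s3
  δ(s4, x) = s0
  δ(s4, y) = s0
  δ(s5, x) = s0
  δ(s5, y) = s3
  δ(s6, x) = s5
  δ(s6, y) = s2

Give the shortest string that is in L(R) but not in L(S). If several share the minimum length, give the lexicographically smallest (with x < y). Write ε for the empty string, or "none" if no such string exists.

The string xx is accepted by R but not by S.
No shorter string lies in the difference, and xx is the lexicographically first length-2 string in L(R) \ L(S).

xx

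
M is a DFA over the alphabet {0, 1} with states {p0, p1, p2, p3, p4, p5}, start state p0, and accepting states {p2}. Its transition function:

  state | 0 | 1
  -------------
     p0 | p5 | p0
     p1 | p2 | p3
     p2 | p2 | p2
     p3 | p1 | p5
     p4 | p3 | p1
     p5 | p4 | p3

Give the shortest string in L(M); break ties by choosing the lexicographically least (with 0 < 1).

0010

A breadth-first search from p0 reaches an accepting state first via the path p0 → p5 → p4 → p1 → p2 on input 0010.
No string of length < 4 is accepted (BFS exhausts all shorter strings without reaching an accepting state), and 0010 is the lexicographically least accepting string of length 4.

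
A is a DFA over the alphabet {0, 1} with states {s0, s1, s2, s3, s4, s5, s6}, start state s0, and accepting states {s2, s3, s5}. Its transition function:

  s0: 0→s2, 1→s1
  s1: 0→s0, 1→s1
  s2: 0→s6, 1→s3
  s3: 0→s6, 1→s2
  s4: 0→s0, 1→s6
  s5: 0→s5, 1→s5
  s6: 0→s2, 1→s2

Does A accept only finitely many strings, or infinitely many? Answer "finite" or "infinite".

infinite

State s0 is reachable from the start and can reach an accepting state, and it lies on the cycle s0 → s1 → s0.
Traversing that cycle any number of times yields accepted strings of unbounded length, so the language is infinite.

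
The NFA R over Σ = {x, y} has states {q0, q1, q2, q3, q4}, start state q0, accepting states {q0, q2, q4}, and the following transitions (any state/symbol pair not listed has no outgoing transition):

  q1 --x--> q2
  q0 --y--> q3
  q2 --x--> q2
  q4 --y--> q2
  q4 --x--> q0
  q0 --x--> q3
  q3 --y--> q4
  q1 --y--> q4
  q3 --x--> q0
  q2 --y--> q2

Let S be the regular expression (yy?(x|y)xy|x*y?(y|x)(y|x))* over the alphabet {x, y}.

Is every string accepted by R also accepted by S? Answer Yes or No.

Converting the expression S to a DFA (subset construction, then merging equivalent states) gives the minimal DFA with states {s0, s1, s2}, start state s0, accepting states {s0, s2} and transitions s0: x→s1, y→s1; s1: x→s2, y→s2; s2: x→s2, y→s2.
Exploring the product automaton R × S from the start pair (q0, s0), following both machines on each input symbol, reaches 6 state pairs: (q0, s0), (q3, s1), (q0, s2), (q4, s2), (q3, s2), (q2, s2).
R accepts in {q0, q2, q4} and S accepts in {s0, s2}. The reachable pairs whose R-component is accepting are (q0, s0), (q0, s2), (q4, s2), (q2, s2); in each of them the S-component is accepting too, so the product for L(R) \ L(S) (R-component accepting, S-component rejecting) has no reachable accepting pair and the difference is empty.
Hence every string in L(R) is also in L(S).

Yes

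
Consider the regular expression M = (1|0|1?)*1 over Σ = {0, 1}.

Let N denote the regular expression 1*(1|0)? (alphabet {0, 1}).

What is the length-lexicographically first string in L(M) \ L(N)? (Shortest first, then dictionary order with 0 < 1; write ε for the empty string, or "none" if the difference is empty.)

01

The string 01 is accepted by M but not by N.
No shorter string lies in the difference, and 01 is the lexicographically first length-2 string in L(M) \ L(N).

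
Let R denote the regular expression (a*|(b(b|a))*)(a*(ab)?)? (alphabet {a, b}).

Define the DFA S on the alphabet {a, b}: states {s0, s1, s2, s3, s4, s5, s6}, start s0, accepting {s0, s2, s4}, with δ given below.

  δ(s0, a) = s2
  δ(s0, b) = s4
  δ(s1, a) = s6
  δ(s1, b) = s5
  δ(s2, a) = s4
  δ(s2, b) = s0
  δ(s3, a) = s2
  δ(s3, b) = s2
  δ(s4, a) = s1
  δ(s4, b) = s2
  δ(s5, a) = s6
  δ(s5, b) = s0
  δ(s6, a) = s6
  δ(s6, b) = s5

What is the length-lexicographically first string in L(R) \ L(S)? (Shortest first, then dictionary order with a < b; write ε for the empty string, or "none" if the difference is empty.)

The string ba is accepted by R but not by S.
No shorter string lies in the difference, and ba is the lexicographically first length-2 string in L(R) \ L(S).

ba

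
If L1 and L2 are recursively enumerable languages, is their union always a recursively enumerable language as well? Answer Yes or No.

Simulate recognisers for L₁ and L₂ in parallel, alternating one step of each, and accept as soon as either accepts.
So the recursively enumerable languages are closed under union.

Yes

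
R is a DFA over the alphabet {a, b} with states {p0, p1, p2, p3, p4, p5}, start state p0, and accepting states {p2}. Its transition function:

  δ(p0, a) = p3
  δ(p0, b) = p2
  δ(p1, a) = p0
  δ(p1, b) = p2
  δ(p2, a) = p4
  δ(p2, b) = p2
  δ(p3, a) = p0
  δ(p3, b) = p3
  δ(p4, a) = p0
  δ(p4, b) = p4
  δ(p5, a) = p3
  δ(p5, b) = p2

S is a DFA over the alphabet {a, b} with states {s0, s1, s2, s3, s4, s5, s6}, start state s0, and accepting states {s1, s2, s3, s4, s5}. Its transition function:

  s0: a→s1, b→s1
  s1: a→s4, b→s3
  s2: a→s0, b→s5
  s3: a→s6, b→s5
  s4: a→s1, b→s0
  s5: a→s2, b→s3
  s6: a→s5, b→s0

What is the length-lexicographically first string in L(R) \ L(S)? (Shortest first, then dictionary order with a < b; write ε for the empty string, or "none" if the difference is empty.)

The string aab is accepted by R but not by S.
No shorter string lies in the difference, and aab is the lexicographically first length-3 string in L(R) \ L(S).

aab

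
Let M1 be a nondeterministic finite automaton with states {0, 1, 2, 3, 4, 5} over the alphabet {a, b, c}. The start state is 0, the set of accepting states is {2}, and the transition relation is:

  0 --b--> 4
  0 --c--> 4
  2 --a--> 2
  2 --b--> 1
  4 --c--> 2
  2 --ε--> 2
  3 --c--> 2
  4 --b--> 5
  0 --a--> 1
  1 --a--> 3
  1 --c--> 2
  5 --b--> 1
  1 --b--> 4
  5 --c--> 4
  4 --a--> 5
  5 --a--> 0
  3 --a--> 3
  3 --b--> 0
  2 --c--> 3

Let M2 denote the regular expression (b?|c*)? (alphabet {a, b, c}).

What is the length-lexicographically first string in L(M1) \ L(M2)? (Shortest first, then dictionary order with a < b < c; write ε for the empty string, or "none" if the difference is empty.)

The string ac is accepted by M1 but not by M2.
No shorter string lies in the difference, and ac is the lexicographically first length-2 string in L(M1) \ L(M2).

ac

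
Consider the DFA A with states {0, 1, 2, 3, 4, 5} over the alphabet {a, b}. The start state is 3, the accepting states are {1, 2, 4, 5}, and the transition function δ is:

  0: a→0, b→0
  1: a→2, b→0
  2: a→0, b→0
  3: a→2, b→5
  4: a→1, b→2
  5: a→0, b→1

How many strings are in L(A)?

4

The useful subgraph on states {1, 2, 3, 5} is acyclic, so L(A) is finite; the longest accepting path visits 4 useful states, giving maximum string length 3.
Counting accepting paths from 3 by length: 2 of length 1, 1 of length 2, 1 of length 3. Total 4.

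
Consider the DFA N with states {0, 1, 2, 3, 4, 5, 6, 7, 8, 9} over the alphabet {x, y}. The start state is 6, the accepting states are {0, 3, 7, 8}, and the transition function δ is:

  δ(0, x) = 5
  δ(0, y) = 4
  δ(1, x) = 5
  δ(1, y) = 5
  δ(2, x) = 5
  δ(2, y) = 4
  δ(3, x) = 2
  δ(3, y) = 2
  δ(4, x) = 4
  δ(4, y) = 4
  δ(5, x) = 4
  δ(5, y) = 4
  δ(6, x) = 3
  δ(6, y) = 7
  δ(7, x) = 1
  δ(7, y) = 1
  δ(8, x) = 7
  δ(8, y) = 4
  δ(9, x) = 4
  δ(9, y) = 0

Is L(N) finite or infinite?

finite

The useful states (reachable from 6 and able to reach an accepting state) are {3, 6, 7}.
Restricted to these states the transition graph has no cycle, so every accepting path has bounded length and L is finite.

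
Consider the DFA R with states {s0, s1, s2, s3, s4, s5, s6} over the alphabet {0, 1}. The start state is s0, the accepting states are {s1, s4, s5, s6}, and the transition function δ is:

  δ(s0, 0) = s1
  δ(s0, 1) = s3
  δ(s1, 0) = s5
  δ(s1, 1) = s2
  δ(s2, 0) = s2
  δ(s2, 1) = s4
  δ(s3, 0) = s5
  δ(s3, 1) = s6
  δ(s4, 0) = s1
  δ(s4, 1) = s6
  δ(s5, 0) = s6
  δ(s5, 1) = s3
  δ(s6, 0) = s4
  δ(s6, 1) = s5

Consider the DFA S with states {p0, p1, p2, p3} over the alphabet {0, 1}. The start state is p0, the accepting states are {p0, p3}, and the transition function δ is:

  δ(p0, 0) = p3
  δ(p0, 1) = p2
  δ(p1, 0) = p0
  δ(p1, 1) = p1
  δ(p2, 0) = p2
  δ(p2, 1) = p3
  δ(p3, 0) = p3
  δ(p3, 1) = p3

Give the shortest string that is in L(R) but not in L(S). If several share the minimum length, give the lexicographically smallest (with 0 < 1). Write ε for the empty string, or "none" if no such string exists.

The string 10 is accepted by R but not by S.
No shorter string lies in the difference, and 10 is the lexicographically first length-2 string in L(R) \ L(S).

10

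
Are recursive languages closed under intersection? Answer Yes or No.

Run both deciders on the input and accept iff both accept; the combined machine always halts.
So the recursive languages are closed under intersection.

Yes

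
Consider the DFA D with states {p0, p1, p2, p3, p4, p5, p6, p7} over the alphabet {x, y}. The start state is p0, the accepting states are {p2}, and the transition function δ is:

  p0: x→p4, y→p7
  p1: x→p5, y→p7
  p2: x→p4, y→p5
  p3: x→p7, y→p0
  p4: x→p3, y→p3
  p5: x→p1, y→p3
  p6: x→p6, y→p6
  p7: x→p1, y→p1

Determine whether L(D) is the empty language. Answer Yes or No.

Yes

The states reachable from the start state are {p0, p1, p3, p4, p5, p7}.
None of the accepting states {p2} is reachable, so no string is accepted and L(D) = ∅.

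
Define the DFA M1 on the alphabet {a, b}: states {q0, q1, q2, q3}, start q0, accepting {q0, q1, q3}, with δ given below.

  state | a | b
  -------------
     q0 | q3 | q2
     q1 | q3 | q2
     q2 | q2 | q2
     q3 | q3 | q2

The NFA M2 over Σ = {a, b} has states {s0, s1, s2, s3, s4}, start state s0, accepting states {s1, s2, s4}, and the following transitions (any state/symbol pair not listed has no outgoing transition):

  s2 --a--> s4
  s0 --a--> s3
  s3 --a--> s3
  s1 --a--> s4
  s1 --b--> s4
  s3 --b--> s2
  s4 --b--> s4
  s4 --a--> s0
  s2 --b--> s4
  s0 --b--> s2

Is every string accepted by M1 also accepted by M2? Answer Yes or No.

No

The empty string ε is in L(M1) but not in L(M2).
So L(M1) ⊄ L(M2).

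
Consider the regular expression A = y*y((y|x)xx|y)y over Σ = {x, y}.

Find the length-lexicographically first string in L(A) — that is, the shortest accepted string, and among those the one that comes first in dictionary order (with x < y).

yyy

By inspection of the expression, no string of length less than 3 matches, and yyy is the lexicographically first match of length 3.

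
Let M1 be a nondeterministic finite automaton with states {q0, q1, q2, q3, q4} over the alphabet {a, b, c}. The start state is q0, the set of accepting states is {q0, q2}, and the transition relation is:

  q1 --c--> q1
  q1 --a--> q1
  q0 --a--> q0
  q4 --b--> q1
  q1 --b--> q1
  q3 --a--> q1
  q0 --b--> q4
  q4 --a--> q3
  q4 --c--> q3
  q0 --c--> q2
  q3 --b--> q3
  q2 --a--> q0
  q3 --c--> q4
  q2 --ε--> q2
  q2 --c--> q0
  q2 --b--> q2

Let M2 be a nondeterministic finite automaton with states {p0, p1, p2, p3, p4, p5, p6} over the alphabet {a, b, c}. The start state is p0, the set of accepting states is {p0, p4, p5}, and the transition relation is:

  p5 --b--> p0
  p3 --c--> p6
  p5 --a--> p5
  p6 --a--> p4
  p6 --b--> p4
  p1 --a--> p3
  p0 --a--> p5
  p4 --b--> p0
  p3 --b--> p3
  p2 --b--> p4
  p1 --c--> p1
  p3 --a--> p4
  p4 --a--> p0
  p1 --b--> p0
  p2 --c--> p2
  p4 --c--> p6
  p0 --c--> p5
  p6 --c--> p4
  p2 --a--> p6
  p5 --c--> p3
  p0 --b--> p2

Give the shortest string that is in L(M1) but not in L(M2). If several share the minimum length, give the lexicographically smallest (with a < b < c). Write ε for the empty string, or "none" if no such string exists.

ac

The string ac is accepted by M1 but not by M2.
No shorter string lies in the difference, and ac is the lexicographically first length-2 string in L(M1) \ L(M2).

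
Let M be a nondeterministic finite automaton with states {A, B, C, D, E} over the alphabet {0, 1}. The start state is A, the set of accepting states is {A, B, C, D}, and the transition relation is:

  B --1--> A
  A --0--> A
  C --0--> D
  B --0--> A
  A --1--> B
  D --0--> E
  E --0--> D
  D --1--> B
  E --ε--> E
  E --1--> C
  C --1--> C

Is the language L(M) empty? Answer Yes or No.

The empty string ε is accepted: the run A ends in the accepting state A.
Since at least one string is accepted, L(M) is not empty.

No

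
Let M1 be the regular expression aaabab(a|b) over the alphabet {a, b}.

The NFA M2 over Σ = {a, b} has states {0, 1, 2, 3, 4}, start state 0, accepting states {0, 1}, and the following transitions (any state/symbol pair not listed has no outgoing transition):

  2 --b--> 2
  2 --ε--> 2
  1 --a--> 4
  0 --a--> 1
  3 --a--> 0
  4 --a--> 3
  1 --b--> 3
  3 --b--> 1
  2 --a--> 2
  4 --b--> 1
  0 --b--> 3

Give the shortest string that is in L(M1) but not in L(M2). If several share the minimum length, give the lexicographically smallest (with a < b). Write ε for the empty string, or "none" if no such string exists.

aaababa

The string aaababa is accepted by M1 but not by M2.
No shorter string lies in the difference, and aaababa is the lexicographically first length-7 string in L(M1) \ L(M2).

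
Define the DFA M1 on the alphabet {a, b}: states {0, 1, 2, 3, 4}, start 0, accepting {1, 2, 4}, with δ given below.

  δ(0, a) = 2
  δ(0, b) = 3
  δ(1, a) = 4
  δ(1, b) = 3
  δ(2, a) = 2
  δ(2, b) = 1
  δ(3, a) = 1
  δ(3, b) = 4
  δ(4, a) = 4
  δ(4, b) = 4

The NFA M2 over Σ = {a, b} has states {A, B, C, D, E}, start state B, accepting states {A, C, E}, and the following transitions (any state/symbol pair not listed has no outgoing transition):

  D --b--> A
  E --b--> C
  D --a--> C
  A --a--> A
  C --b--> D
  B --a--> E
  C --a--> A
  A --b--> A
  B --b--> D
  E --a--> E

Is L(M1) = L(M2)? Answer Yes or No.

Yes

Exploring the product automaton M1 × M2 from the start pair (0, B), following both machines on each input symbol, reaches 5 state pairs: (0, B), (2, E), (3, D), (1, C), (4, A).
M1 accepts in {1, 2, 4} and M2 accepts in {A, C, E}. In every reachable pair the two components are either both accepting — (2, E), (1, C), (4, A) — or both non-accepting, so no string is accepted by exactly one of the machines: L(M1) \ L(M2) and L(M2) \ L(M1) are both empty.
Hence every string is accepted by M1 iff it is accepted by M2, and the two languages coincide.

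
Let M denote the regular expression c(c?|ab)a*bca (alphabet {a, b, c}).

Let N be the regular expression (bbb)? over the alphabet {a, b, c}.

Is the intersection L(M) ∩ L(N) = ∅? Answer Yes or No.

Converting the expression M to a DFA (subset construction, then merging equivalent states) gives the minimal DFA with states {m0, m1, m2, m3, m4, m5, m6, m7, m8}, start state m0, accepting states {m8} and transitions m0: a→m1, b→m1, c→m2; m1: a→m1, b→m1, c→m1; m2: a→m3, b→m4, c→m5; m3: a→m5, b→m6, c→m1; m4: a→m1, b→m1, c→m7; m5: a→m5, b→m4, c→m1; m6: a→m5, b→m4, c→m7; m7: a→m8, b→m1, c→m1; m8: a→m1, b→m1, c→m1.
Converting the expression N to a DFA (subset construction, then merging equivalent states) gives the minimal DFA with states {n0, n1, n2, n3, n4}, start state n0, accepting states {n0, n4} and transitions n0: a→n1, b→n2, c→n1; n1: a→n1, b→n1, c→n1; n2: a→n1, b→n3, c→n1; n3: a→n1, b→n4, c→n1; n4: a→n1, b→n1, c→n1.
Exploring the product automaton M × N from the start pair (m0, n0), following both machines on each input symbol, reaches 12 state pairs: (m0, n0), (m1, n1), (m1, n2), (m2, n1), (m1, n3), (m3, n1), (m4, n1), (m5, n1), (m1, n4), (m6, n1), (m7, n1), (m8, n1).
M accepts in {m8} and N accepts in {n0, n4}; no reachable pair has both components accepting, so no string drives both machines to acceptance simultaneously and L(M) ∩ L(N) = ∅.
So no string is accepted by both, and the intersection is empty.

Yes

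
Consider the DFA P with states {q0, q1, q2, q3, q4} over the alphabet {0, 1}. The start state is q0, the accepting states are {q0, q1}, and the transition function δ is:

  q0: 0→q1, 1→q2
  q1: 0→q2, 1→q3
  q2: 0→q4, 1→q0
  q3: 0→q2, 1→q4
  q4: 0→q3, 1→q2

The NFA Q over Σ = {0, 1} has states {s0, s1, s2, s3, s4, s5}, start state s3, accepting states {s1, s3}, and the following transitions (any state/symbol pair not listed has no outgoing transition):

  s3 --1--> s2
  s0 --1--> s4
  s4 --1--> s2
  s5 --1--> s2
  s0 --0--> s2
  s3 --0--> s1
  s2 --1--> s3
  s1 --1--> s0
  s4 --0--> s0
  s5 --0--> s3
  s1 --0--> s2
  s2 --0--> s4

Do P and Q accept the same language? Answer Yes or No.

Exploring the product automaton P × Q from the start pair (q0, s3), following both machines on each input symbol, reaches 5 state pairs: (q0, s3), (q1, s1), (q2, s2), (q3, s0), (q4, s4).
P accepts in {q0, q1} and Q accepts in {s1, s3}. In every reachable pair the two components are either both accepting — (q0, s3), (q1, s1) — or both non-accepting, so no string is accepted by exactly one of the machines: L(P) \ L(Q) and L(Q) \ L(P) are both empty.
Hence every string is accepted by P iff it is accepted by Q, and the two languages coincide.

Yes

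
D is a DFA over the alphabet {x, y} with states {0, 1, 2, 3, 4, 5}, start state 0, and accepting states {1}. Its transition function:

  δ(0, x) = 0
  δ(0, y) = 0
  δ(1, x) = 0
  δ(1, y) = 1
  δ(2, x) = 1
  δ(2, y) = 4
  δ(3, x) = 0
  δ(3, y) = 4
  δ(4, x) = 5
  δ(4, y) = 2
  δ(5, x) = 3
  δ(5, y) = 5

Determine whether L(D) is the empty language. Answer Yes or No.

Yes

The states reachable from the start state are {0}.
None of the accepting states {1} is reachable, so no string is accepted and L(D) = ∅.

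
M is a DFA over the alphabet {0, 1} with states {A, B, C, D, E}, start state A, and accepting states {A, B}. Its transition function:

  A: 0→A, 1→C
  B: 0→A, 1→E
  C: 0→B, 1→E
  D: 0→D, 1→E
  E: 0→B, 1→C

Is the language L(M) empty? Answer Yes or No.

No

The empty string ε is accepted: the run A ends in the accepting state A.
Since at least one string is accepted, L(M) is not empty.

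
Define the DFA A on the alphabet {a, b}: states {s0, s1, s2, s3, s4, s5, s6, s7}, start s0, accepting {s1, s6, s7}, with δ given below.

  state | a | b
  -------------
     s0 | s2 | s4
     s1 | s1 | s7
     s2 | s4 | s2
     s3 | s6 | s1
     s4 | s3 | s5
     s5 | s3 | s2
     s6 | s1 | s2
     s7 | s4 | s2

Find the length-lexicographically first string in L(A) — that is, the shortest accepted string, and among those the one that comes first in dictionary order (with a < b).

A breadth-first search from s0 reaches an accepting state first via the path s0 → s4 → s3 → s6 on input baa.
No string of length < 3 is accepted (BFS exhausts all shorter strings without reaching an accepting state), and baa is the lexicographically least accepting string of length 3.

baa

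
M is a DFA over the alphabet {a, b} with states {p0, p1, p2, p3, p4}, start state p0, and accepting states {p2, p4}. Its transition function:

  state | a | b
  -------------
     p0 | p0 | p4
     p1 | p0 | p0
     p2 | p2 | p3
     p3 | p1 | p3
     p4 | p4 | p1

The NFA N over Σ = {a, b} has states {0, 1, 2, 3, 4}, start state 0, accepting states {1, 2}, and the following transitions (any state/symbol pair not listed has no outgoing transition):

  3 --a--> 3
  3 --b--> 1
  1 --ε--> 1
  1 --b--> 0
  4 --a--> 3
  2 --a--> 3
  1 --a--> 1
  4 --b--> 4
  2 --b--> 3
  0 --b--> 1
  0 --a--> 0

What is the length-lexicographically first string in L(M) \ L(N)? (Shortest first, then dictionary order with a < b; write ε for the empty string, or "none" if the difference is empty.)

bbbb

The string bbbb is accepted by M but not by N.
No shorter string lies in the difference, and bbbb is the lexicographically first length-4 string in L(M) \ L(N).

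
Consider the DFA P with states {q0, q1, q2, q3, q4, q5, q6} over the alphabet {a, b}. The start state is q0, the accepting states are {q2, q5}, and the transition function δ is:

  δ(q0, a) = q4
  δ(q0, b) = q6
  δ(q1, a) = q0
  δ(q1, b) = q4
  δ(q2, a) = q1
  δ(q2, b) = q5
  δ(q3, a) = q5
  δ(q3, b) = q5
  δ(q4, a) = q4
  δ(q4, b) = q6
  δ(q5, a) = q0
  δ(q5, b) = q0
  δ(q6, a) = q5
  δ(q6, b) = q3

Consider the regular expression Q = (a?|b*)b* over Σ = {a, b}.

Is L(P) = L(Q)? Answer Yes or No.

The string ba is accepted by P but rejected by Q.
So L(P) ≠ L(Q).

No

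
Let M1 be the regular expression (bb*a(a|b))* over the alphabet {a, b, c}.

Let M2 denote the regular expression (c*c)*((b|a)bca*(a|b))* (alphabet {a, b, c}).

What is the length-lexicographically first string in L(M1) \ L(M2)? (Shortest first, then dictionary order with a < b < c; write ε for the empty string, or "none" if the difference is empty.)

The string baa is accepted by M1 but not by M2.
No shorter string lies in the difference, and baa is the lexicographically first length-3 string in L(M1) \ L(M2).

baa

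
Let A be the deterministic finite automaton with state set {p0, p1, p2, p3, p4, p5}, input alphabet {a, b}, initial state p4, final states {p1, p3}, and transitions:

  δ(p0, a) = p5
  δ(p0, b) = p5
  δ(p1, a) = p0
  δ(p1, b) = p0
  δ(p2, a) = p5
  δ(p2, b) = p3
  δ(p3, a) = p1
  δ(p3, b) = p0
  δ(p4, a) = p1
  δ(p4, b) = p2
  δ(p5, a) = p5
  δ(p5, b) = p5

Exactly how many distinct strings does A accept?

The useful subgraph on states {p1, p2, p3, p4} is acyclic, so L(A) is finite; the longest accepting path visits 4 useful states, giving maximum string length 3.
Counting accepting paths from p4 by length: 1 of length 1, 1 of length 2, 1 of length 3. Total 3.

3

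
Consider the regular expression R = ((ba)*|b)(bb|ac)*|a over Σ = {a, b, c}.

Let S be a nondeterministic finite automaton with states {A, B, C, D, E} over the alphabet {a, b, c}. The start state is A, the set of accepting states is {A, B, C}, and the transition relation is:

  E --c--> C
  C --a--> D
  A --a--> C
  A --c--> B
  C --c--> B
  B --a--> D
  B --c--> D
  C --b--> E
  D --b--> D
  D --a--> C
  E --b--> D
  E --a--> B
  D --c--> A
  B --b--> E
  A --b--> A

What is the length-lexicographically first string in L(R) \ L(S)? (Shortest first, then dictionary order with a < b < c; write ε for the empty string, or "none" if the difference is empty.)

acbb

The string acbb is accepted by R but not by S.
No shorter string lies in the difference, and acbb is the lexicographically first length-4 string in L(R) \ L(S).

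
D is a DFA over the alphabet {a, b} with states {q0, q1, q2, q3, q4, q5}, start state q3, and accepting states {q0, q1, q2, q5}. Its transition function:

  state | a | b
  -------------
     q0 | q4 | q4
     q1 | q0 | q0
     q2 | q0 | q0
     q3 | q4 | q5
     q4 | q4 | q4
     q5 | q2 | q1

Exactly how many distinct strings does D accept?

The useful subgraph on states {q0, q1, q2, q3, q5} is acyclic, so L(D) is finite; the longest accepting path visits 4 useful states, giving maximum string length 3.
Counting accepting paths from q3 by length: 1 of length 1, 2 of length 2, 4 of length 3. Total 7.

7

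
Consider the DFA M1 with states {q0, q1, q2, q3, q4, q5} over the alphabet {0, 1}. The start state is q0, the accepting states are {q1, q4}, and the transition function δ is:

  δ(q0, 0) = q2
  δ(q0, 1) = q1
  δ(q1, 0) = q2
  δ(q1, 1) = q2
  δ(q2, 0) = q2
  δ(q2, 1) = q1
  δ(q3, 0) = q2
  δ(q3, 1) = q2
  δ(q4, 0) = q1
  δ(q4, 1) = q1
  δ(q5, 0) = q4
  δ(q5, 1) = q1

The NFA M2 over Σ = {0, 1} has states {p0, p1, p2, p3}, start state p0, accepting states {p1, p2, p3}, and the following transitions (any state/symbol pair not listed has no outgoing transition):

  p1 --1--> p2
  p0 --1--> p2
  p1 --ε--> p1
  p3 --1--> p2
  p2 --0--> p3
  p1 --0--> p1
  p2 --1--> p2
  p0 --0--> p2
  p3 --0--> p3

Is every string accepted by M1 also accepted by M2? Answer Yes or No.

Exploring the product automaton M1 × M2 from the start pair (q0, p0), following both machines on each input symbol, reaches 4 state pairs: (q0, p0), (q2, p2), (q1, p2), (q2, p3).
M1 accepts in {q1, q4} and M2 accepts in {p1, p2, p3}. The reachable pairs whose M1-component is accepting are (q1, p2); in each of them the M2-component is accepting too, so the product for L(M1) \ L(M2) (M1-component accepting, M2-component rejecting) has no reachable accepting pair and the difference is empty.
Hence every string in L(M1) is also in L(M2).

Yes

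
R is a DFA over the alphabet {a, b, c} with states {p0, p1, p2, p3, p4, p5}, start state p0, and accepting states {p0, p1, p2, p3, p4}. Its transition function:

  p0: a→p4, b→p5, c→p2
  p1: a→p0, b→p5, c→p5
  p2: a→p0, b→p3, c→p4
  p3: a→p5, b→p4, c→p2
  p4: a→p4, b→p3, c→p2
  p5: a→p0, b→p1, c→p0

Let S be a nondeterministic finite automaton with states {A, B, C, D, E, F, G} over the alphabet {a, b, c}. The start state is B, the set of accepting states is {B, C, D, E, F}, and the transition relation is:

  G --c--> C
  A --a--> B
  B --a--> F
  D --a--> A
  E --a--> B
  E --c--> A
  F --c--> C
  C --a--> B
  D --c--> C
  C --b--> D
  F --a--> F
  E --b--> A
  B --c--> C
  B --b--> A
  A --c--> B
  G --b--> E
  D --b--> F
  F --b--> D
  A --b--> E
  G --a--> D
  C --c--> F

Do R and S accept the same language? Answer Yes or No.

Exploring the product automaton R × S from the start pair (p0, B), following both machines on each input symbol, reaches 6 state pairs: (p0, B), (p4, F), (p5, A), (p2, C), (p3, D), (p1, E).
R accepts in {p0, p1, p2, p3, p4} and S accepts in {B, C, D, E, F}. In every reachable pair the two components are either both accepting — (p0, B), (p4, F), (p2, C), (p3, D), (p1, E) — or both non-accepting, so no string is accepted by exactly one of the machines: L(R) \ L(S) and L(S) \ L(R) are both empty.
Hence every string is accepted by R iff it is accepted by S, and the two languages coincide.

Yes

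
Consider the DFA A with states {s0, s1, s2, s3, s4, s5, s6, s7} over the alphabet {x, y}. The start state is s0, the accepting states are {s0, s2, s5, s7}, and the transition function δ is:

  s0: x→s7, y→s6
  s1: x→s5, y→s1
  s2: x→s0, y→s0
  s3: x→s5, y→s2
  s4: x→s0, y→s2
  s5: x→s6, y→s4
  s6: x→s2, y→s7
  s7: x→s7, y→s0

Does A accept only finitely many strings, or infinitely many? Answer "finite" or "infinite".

infinite

State s0 is reachable from the start and can reach an accepting state, and it lies on the cycle s0 → s6 → s2 → s0.
Traversing that cycle any number of times yields accepted strings of unbounded length, so the language is infinite.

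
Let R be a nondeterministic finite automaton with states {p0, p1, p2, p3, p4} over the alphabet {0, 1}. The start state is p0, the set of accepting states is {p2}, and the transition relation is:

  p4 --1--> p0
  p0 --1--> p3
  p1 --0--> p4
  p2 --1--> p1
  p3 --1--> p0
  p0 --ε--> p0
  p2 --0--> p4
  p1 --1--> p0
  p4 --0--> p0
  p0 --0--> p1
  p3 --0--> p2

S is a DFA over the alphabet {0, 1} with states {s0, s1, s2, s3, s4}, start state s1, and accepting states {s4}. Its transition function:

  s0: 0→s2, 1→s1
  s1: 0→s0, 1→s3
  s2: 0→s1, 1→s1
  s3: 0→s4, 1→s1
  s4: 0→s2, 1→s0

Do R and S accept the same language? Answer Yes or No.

Yes

Exploring the product automaton R × S from the start pair (p0, s1), following both machines on each input symbol, reaches 5 state pairs: (p0, s1), (p1, s0), (p3, s3), (p4, s2), (p2, s4).
R accepts in {p2} and S accepts in {s4}. In every reachable pair the two components are either both accepting — (p2, s4) — or both non-accepting, so no string is accepted by exactly one of the machines: L(R) \ L(S) and L(S) \ L(R) are both empty.
Hence every string is accepted by R iff it is accepted by S, and the two languages coincide.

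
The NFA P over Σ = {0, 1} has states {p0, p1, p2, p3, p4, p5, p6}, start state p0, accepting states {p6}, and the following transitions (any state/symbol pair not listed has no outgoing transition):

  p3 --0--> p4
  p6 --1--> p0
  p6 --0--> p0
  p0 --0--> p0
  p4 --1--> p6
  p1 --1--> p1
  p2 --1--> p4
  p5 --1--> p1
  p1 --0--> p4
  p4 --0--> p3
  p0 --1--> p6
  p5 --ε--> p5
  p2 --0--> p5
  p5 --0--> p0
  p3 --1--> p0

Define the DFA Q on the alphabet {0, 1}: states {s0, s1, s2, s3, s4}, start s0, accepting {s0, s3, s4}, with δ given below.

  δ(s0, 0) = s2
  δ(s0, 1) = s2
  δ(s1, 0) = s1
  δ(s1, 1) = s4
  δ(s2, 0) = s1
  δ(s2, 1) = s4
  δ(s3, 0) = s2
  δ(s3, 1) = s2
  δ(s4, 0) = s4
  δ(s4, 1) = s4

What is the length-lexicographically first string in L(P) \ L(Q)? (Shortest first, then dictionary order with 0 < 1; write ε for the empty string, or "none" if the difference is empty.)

The string 1 is accepted by P but not by Q.
No shorter string lies in the difference, and 1 is the lexicographically first length-1 string in L(P) \ L(Q).

1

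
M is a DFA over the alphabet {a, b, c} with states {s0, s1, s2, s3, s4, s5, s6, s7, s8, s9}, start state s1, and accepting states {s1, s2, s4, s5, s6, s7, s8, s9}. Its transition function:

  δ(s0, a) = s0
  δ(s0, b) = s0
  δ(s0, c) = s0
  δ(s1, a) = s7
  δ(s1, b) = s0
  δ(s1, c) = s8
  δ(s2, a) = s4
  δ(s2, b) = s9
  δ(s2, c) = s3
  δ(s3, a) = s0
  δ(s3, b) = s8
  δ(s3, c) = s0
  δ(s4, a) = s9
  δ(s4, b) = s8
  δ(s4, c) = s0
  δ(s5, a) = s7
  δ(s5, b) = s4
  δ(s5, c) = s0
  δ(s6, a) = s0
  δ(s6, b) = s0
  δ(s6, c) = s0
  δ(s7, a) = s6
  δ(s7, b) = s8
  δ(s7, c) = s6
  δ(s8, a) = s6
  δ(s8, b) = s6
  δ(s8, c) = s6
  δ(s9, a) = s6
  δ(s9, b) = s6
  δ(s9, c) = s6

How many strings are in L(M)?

12

The useful subgraph on states {s1, s6, s7, s8} is acyclic, so L(M) is finite; the longest accepting path visits 4 useful states, giving maximum string length 3.
Counting accepting paths from s1 by length: 1 of length 0, 2 of length 1, 6 of length 2, 3 of length 3. Total 12.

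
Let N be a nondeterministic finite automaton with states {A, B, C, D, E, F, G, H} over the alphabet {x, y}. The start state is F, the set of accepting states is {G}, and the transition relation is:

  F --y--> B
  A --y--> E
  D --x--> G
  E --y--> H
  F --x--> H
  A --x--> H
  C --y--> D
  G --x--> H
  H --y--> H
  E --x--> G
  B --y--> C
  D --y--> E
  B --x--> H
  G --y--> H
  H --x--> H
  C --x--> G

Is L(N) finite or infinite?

The useful states (reachable from F and able to reach an accepting state) are {B, C, D, E, F, G}.
Restricted to these states the transition graph has no cycle, so every accepting path has bounded length and L is finite.

finite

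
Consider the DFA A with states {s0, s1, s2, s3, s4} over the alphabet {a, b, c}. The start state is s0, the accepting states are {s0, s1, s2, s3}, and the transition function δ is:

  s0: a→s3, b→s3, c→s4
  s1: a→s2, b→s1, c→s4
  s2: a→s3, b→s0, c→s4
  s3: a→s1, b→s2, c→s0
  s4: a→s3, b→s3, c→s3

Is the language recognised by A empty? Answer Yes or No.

No

The empty string ε is accepted: the run s0 ends in the accepting state s0.
Since at least one string is accepted, L(A) is not empty.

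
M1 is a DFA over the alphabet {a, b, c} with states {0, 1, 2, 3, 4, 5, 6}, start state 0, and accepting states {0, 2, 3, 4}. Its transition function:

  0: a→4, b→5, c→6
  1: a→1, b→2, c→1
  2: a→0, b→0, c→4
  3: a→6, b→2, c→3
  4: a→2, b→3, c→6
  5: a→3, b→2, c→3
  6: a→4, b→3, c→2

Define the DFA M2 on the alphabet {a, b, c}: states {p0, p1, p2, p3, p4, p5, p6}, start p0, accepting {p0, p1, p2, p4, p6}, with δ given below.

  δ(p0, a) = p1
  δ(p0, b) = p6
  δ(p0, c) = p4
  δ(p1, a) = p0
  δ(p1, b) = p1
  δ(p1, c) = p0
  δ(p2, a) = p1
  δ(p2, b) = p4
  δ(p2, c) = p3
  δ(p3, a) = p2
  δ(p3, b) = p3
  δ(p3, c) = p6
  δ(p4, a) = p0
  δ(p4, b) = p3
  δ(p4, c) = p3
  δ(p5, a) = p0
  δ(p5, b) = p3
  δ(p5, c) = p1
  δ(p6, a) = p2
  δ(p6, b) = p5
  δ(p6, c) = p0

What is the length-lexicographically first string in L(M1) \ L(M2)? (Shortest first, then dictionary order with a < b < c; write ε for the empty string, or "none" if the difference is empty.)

bb

The string bb is accepted by M1 but not by M2.
No shorter string lies in the difference, and bb is the lexicographically first length-2 string in L(M1) \ L(M2).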